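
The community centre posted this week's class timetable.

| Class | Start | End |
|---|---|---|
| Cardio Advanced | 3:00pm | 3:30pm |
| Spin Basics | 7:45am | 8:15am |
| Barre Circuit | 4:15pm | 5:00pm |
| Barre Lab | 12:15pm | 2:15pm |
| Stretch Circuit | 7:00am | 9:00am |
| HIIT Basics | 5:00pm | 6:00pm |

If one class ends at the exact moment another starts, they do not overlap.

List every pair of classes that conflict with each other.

Two intervals overlap when each starts before the other ends.
Sorted by start: Stretch Circuit, Spin Basics, Barre Lab, Cardio Advanced, Barre Circuit, HIIT Basics.
Spin Basics starts before Stretch Circuit ends → Stretch Circuit and Spin Basics overlap.
Barre Lab starts after Stretch Circuit ends; Stretch Circuit is clear from here.
Barre Lab starts after Spin Basics ends; Spin Basics is clear from here.
Cardio Advanced starts after Barre Lab ends; Barre Lab is clear from here.
Barre Circuit starts after Cardio Advanced ends; Cardio Advanced is clear from here.
HIIT Basics starts exactly when Barre Circuit ends (back-to-back, no overlap).

Spin Basics & Stretch Circuit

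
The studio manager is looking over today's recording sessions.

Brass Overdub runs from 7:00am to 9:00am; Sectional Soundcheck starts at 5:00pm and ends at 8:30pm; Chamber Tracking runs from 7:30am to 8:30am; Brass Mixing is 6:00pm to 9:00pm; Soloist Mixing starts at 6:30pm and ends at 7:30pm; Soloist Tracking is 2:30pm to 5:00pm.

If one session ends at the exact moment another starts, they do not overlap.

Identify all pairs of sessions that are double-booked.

Brass Mixing & Sectional Soundcheck, Brass Mixing & Soloist Mixing, Brass Overdub & Chamber Tracking, Sectional Soundcheck & Soloist Mixing

Sorted by start: Brass Overdub, Chamber Tracking, Soloist Tracking, Sectional Soundcheck, Brass Mixing, Soloist Mixing.
Chamber Tracking starts before Brass Overdub ends → Brass Overdub and Chamber Tracking overlap.
Soloist Tracking starts after Brass Overdub ends, so Brass Overdub has no further overlaps.
Soloist Tracking starts after Chamber Tracking ends, so Chamber Tracking has no further overlaps.
Sectional Soundcheck starts exactly when Soloist Tracking ends (back-to-back, no overlap), so Soloist Tracking has no further overlaps.
Brass Mixing starts before Sectional Soundcheck ends → Sectional Soundcheck and Brass Mixing overlap.
Soloist Mixing starts before Sectional Soundcheck ends → Sectional Soundcheck and Soloist Mixing overlap.
Soloist Mixing starts before Brass Mixing ends → Brass Mixing and Soloist Mixing overlap.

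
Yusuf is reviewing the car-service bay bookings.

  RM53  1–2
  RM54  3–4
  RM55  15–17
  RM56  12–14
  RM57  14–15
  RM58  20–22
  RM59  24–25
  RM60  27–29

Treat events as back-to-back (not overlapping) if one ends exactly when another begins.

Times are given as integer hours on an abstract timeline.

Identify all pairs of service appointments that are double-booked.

no conflicts

Sorted by start: RM53, RM54, RM56, RM57, RM55, RM58, RM59, RM60.
RM54 starts after RM53 ends, so nothing later overlaps RM53 either.
RM56 starts after RM54 ends, so nothing later overlaps RM54 either.
RM57 starts exactly when RM56 ends (back-to-back, no overlap), so nothing later overlaps RM56 either.
RM55 starts exactly when RM57 ends (back-to-back, no overlap), so nothing later overlaps RM57 either.
RM58 starts after RM55 ends, so nothing later overlaps RM55 either.
RM59 starts after RM58 ends, so nothing later overlaps RM58 either.
RM60 starts after RM59 ends.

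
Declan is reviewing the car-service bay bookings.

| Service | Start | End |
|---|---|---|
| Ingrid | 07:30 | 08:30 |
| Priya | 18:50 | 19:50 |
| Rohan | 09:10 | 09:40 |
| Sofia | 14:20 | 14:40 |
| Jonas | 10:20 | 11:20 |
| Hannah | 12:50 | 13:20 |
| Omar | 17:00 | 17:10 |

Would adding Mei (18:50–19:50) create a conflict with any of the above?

Yes — it overlaps Priya

Ingrid: ends 08:30 at or before Mei starts 18:50 → clear.
Rohan: ends 09:40 at or before Mei starts 18:50 → clear.
Jonas: ends 11:20 at or before Mei starts 18:50 → clear.
Hannah: ends 13:20 at or before Mei starts 18:50 → clear.
Sofia: ends 14:40 at or before Mei starts 18:50 → clear.
Omar: ends 17:10 at or before Mei starts 18:50 → clear.
Priya: starts 18:50 before Mei ends 19:50, and ends 19:50 after Mei starts 18:50 → overlap.
Mei overlaps Priya.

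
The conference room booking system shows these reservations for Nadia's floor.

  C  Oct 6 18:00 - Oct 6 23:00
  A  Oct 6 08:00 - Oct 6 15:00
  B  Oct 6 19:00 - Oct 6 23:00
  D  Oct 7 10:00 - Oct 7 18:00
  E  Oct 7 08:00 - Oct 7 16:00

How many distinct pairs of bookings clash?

2

Sorted by start: A, C, B, E, D.
C starts after A ends, so A has no further overlaps.
B starts before C ends → C and B overlap.
E starts after C ends, so C has no further overlaps.
E starts after B ends, so B has no further overlaps.
D starts before E ends → E and D overlap.
Overlapping pairs: B & C, D & E — 2 in total.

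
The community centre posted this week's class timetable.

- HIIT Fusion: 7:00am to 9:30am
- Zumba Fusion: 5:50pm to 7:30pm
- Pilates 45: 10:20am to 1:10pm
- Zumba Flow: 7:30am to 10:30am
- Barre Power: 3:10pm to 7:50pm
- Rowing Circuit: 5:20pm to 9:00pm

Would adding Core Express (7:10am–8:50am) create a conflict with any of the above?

Yes — it overlaps HIIT Fusion, Zumba Flow

HIIT Fusion: starts 7:00am before Core Express ends 8:50am, and ends 9:30am after Core Express starts 7:10am → overlap.
Zumba Flow: starts 7:30am before Core Express ends 8:50am, and ends 10:30am after Core Express starts 7:10am → overlap.
Pilates 45: starts 10:20am at or after Core Express ends 8:50am → clear.
Barre Power: starts 3:10pm at or after Core Express ends 8:50am → clear.
Rowing Circuit: starts 5:20pm at or after Core Express ends 8:50am → clear.
Zumba Fusion: starts 5:50pm at or after Core Express ends 8:50am → clear.
Core Express overlaps HIIT Fusion, Zumba Flow.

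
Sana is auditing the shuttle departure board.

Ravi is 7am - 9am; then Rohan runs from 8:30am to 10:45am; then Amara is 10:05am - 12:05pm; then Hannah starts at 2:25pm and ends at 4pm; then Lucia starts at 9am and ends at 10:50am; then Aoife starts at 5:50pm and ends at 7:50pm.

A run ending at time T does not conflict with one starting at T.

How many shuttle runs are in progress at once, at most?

Walk through starts and ends in time order (an end at T is processed before a start at T):
7am start Ravi → 1
8:30am start Rohan → 2
9am end Ravi → 1
9am start Lucia → 2
10:05am start Amara → 3
10:45am end Rohan → 2
10:50am end Lucia → 1
12:05pm end Amara → 0
2:25pm start Hannah → 1
4pm end Hannah → 0
5:50pm start Aoife → 1
7:50pm end Aoife → 0
Peak is 3, at 10:05am (Amara, Lucia, Rohan).

3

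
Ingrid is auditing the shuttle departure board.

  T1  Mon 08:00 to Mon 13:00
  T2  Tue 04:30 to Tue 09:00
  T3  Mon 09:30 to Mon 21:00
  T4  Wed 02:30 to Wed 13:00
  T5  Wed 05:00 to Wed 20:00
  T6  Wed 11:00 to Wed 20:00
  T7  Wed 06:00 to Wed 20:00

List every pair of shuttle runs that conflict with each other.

Two intervals overlap when each starts before the other ends.
Sorted by start: T1, T3, T2, T4, T5, T7, T6.
T3 starts before T1 ends → T1 and T3 overlap.
T2 starts after T1 ends — done with T1.
T2 starts after T3 ends — done with T3.
T4 starts after T2 ends — done with T2.
T5 starts before T4 ends → T4 and T5 overlap.
T7 starts before T4 ends → T4 and T7 overlap.
T6 starts before T4 ends → T4 and T6 overlap.
T7 starts before T5 ends → T5 and T7 overlap.
T6 starts before T5 ends → T5 and T6 overlap.
T6 starts before T7 ends → T7 and T6 overlap.

T1 & T3, T4 & T5, T4 & T6, T4 & T7, T5 & T6, T5 & T7, T6 & T7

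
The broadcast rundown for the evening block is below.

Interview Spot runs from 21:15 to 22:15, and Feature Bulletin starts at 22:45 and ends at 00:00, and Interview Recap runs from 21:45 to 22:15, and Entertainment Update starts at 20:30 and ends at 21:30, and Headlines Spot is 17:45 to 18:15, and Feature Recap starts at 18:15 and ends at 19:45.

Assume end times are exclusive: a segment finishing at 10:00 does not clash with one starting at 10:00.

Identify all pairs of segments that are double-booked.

Entertainment Update & Interview Spot, Interview Recap & Interview Spot

Sorted by start: Headlines Spot, Feature Recap, Entertainment Update, Interview Spot, Interview Recap, Feature Bulletin.
Feature Recap starts exactly when Headlines Spot ends (back-to-back, no overlap), so nothing later overlaps Headlines Spot either.
Entertainment Update starts after Feature Recap ends, so nothing later overlaps Feature Recap either.
Interview Spot starts before Entertainment Update ends → Entertainment Update and Interview Spot overlap.
Interview Recap starts after Entertainment Update ends, so nothing later overlaps Entertainment Update either.
Interview Recap starts before Interview Spot ends → Interview Spot and Interview Recap overlap.
Feature Bulletin starts after Interview Spot ends.
Feature Bulletin starts after Interview Recap ends.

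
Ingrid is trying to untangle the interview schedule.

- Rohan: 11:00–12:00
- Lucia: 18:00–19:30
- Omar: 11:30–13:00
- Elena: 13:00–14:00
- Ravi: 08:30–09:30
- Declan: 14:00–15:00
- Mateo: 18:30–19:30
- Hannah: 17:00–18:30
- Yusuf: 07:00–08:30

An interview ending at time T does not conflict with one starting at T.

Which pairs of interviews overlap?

Hannah & Lucia, Lucia & Mateo, Omar & Rohan

Sorted by start: Yusuf, Ravi, Rohan, Omar, Elena, Declan, Hannah, Lucia, Mateo.
Ravi starts exactly when Yusuf ends (back-to-back, no overlap) — done with Yusuf.
Rohan starts after Ravi ends — done with Ravi.
Omar starts before Rohan ends → Rohan and Omar overlap.
Elena starts after Rohan ends — done with Rohan.
Elena starts exactly when Omar ends (back-to-back, no overlap) — done with Omar.
Declan starts exactly when Elena ends (back-to-back, no overlap) — done with Elena.
Hannah starts after Declan ends — done with Declan.
Lucia starts before Hannah ends → Hannah and Lucia overlap.
Mateo starts exactly when Hannah ends (back-to-back, no overlap).
Mateo starts before Lucia ends → Lucia and Mateo overlap.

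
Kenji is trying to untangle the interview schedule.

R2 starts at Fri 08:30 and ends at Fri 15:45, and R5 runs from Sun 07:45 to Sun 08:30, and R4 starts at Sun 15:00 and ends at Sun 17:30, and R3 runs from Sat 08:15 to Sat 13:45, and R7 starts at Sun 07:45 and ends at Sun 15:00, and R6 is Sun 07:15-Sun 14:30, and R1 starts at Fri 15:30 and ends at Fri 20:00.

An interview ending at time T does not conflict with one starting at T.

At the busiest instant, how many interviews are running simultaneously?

Sweep the timeline, counting +1 at each start and −1 at each end (ends before starts at a tie):
Fri 08:30 start R2 → 1
Fri 15:30 start R1 → 2
Fri 15:45 end R2 → 1
Fri 20:00 end R1 → 0
Sat 08:15 start R3 → 1
Sat 13:45 end R3 → 0
Sun 07:15 start R6 → 1
Sun 07:45 start R5 → 2
Sun 07:45 start R7 → 3
Sun 08:30 end R5 → 2
Sun 14:30 end R6 → 1
Sun 15:00 end R7 → 0
Sun 15:00 start R4 → 1
Sun 17:30 end R4 → 0
Peak is 3, at Sun 07:45 (R5, R6, R7).

3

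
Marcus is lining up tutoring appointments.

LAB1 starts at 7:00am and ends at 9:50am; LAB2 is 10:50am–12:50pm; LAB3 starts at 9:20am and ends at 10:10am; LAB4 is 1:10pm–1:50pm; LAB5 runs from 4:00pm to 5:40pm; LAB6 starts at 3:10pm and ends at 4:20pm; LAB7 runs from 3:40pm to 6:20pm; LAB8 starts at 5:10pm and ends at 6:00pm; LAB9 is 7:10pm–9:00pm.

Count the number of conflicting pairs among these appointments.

6

Sorted by start: LAB1, LAB3, LAB2, LAB4, LAB6, LAB7, LAB5, LAB8, LAB9.
LAB3 starts before LAB1 ends → LAB1 and LAB3 overlap.
LAB2 starts after LAB1 ends — done with LAB1.
LAB2 starts after LAB3 ends — done with LAB3.
LAB4 starts after LAB2 ends — done with LAB2.
LAB6 starts after LAB4 ends — done with LAB4.
LAB7 starts before LAB6 ends → LAB6 and LAB7 overlap.
LAB5 starts before LAB6 ends → LAB6 and LAB5 overlap.
LAB8 starts after LAB6 ends — done with LAB6.
LAB5 starts before LAB7 ends → LAB7 and LAB5 overlap.
LAB8 starts before LAB7 ends → LAB7 and LAB8 overlap.
LAB9 starts after LAB7 ends.
LAB8 starts before LAB5 ends → LAB5 and LAB8 overlap.
LAB9 starts after LAB5 ends.
LAB9 starts after LAB8 ends.
Overlapping pairs: LAB1 & LAB3, LAB5 & LAB6, LAB5 & LAB7, LAB5 & LAB8, LAB6 & LAB7, LAB7 & LAB8 — 6 in total.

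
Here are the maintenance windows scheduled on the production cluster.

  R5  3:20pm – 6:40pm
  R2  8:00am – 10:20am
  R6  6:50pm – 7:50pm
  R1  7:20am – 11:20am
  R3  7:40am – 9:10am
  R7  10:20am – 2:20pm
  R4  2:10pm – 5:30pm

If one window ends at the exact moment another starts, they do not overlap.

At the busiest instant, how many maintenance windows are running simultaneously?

Sweep the timeline, counting +1 at each start and −1 at each end (ends before starts at a tie):
7:20am start R1 → 1
7:40am start R3 → 2
8:00am start R2 → 3
9:10am end R3 → 2
10:20am end R2 → 1
10:20am start R7 → 2
11:20am end R1 → 1
2:10pm start R4 → 2
2:20pm end R7 → 1
3:20pm start R5 → 2
5:30pm end R4 → 1
6:40pm end R5 → 0
6:50pm start R6 → 1
7:50pm end R6 → 0
Peak is 3, at 8:00am (R1, R2, R3).

3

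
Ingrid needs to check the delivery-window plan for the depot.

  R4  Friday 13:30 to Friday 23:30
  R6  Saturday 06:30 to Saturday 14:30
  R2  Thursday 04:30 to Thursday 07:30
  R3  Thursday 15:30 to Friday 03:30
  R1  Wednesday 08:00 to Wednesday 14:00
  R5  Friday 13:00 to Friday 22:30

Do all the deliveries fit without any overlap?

Sorted by start: R1, R2, R3, R5, R4, R6.
R2 starts after R1 ends — done with R1.
R3 starts after R2 ends — done with R2.
R5 starts after R3 ends — done with R3.
R4 starts before R5 ends → R5 and R4 overlap.
That's a conflict, so the schedule is not conflict-free.

No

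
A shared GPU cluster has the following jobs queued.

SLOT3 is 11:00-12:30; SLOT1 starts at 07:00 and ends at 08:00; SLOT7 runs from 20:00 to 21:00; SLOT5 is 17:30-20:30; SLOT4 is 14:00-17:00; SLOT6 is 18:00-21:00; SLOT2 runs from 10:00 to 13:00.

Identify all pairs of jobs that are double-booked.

Sorted by start: SLOT1, SLOT2, SLOT3, SLOT4, SLOT5, SLOT6, SLOT7.
SLOT2 starts after SLOT1 ends, so SLOT1 has no further overlaps.
SLOT3 starts before SLOT2 ends → SLOT2 and SLOT3 overlap.
SLOT4 starts after SLOT2 ends, so SLOT2 has no further overlaps.
SLOT4 starts after SLOT3 ends, so SLOT3 has no further overlaps.
SLOT5 starts after SLOT4 ends, so SLOT4 has no further overlaps.
SLOT6 starts before SLOT5 ends → SLOT5 and SLOT6 overlap.
SLOT7 starts before SLOT5 ends → SLOT5 and SLOT7 overlap.
SLOT7 starts before SLOT6 ends → SLOT6 and SLOT7 overlap.

SLOT2 & SLOT3, SLOT5 & SLOT6, SLOT5 & SLOT7, SLOT6 & SLOT7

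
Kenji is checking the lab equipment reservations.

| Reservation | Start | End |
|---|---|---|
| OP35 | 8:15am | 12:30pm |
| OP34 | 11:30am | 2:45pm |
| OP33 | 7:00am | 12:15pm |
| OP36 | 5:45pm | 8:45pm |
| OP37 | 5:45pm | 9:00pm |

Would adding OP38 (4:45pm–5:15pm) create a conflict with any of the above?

No — it doesn't clash with anything

OP33: ends 12:15pm at or before OP38 starts 4:45pm → clear.
OP35: ends 12:30pm at or before OP38 starts 4:45pm → clear.
OP34: ends 2:45pm at or before OP38 starts 4:45pm → clear.
OP36: starts 5:45pm at or after OP38 ends 5:15pm → clear.
OP37: starts 5:45pm at or after OP38 ends 5:15pm → clear.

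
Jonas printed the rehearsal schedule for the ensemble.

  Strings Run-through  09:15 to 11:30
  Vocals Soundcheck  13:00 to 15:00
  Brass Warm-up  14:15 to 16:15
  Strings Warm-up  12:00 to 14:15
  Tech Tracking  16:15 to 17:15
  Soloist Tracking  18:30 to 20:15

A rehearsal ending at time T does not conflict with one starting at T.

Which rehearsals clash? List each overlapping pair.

Brass Warm-up & Vocals Soundcheck, Strings Warm-up & Vocals Soundcheck

Two intervals overlap when each starts before the other ends.
Sorted by start: Strings Run-through, Strings Warm-up, Vocals Soundcheck, Brass Warm-up, Tech Tracking, Soloist Tracking.
Strings Warm-up starts after Strings Run-through ends; Strings Run-through is clear from here.
Vocals Soundcheck starts before Strings Warm-up ends → Strings Warm-up and Vocals Soundcheck overlap.
Brass Warm-up starts exactly when Strings Warm-up ends (back-to-back, no overlap); Strings Warm-up is clear from here.
Brass Warm-up starts before Vocals Soundcheck ends → Vocals Soundcheck and Brass Warm-up overlap.
Tech Tracking starts after Vocals Soundcheck ends; Vocals Soundcheck is clear from here.
Tech Tracking starts exactly when Brass Warm-up ends (back-to-back, no overlap); Brass Warm-up is clear from here.
Soloist Tracking starts after Tech Tracking ends.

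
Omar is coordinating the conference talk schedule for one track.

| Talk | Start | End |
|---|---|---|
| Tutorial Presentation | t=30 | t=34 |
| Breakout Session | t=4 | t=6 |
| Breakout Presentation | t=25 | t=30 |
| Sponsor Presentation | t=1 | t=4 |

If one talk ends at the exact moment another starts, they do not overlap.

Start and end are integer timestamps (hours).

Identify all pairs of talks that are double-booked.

none

Sorted by start: Sponsor Presentation, Breakout Session, Breakout Presentation, Tutorial Presentation.
Breakout Session starts exactly when Sponsor Presentation ends (back-to-back, no overlap); Sponsor Presentation is clear from here.
Breakout Presentation starts after Breakout Session ends; Breakout Session is clear from here.
Tutorial Presentation starts exactly when Breakout Presentation ends (back-to-back, no overlap).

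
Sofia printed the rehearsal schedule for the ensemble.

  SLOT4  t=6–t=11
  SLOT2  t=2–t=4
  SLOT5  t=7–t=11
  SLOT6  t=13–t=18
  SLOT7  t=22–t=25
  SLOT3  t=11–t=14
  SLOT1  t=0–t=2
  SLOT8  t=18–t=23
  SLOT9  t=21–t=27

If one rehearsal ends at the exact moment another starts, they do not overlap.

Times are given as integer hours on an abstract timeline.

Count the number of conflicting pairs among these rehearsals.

5

Sorted by start: SLOT1, SLOT2, SLOT4, SLOT5, SLOT3, SLOT6, SLOT8, SLOT9, SLOT7.
SLOT2 starts exactly when SLOT1 ends (back-to-back, no overlap); SLOT1 is clear from here.
SLOT4 starts after SLOT2 ends; SLOT2 is clear from here.
SLOT5 starts before SLOT4 ends → SLOT4 and SLOT5 overlap.
SLOT3 starts exactly when SLOT4 ends (back-to-back, no overlap); SLOT4 is clear from here.
SLOT3 starts exactly when SLOT5 ends (back-to-back, no overlap); SLOT5 is clear from here.
SLOT6 starts before SLOT3 ends → SLOT3 and SLOT6 overlap.
SLOT8 starts after SLOT3 ends; SLOT3 is clear from here.
SLOT8 starts exactly when SLOT6 ends (back-to-back, no overlap); SLOT6 is clear from here.
SLOT9 starts before SLOT8 ends → SLOT8 and SLOT9 overlap.
SLOT7 starts before SLOT8 ends → SLOT8 and SLOT7 overlap.
SLOT7 starts before SLOT9 ends → SLOT9 and SLOT7 overlap.
Overlapping pairs: SLOT3 & SLOT6, SLOT4 & SLOT5, SLOT7 & SLOT8, SLOT7 & SLOT9, SLOT8 & SLOT9 — 5 in total.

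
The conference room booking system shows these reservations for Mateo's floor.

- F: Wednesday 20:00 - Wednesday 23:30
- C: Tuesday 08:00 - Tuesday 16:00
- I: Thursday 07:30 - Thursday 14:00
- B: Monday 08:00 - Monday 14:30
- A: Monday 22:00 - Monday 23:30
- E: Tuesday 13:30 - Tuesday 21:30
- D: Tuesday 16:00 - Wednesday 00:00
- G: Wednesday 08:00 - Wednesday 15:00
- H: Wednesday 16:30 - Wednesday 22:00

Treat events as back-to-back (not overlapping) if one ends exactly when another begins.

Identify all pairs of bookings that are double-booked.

C & E, D & E, F & H

Sorted by start: B, A, C, E, D, G, H, F, I.
A starts after B ends; B is clear from here.
C starts after A ends; A is clear from here.
E starts before C ends → C and E overlap.
D starts exactly when C ends (back-to-back, no overlap); C is clear from here.
D starts before E ends → E and D overlap.
G starts after E ends; E is clear from here.
G starts after D ends; D is clear from here.
H starts after G ends; G is clear from here.
F starts before H ends → H and F overlap.
I starts after H ends.
I starts after F ends.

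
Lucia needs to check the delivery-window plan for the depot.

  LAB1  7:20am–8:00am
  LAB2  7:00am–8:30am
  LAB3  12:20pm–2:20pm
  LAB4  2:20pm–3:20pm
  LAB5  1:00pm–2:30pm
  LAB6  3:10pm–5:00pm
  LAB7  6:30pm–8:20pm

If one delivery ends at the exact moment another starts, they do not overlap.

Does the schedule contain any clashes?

Yes

Sorted by start: LAB2, LAB1, LAB3, LAB5, LAB4, LAB6, LAB7.
LAB1 starts before LAB2 ends → LAB2 and LAB1 overlap.
That's a conflict, so the schedule is not conflict-free.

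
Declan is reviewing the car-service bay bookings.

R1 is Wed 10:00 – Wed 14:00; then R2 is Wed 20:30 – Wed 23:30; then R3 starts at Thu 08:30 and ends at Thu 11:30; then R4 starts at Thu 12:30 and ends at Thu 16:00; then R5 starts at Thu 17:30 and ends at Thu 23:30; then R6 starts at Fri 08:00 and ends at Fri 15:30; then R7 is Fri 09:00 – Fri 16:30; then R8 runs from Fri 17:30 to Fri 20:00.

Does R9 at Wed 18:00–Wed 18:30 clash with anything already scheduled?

No — it doesn't clash with anything

R1: ends Wed 14:00 at or before R9 starts Wed 18:00 → clear.
R2: starts Wed 20:30 at or after R9 ends Wed 18:30 → clear.
R3: starts Thu 08:30 at or after R9 ends Wed 18:30 → clear.
R4: starts Thu 12:30 at or after R9 ends Wed 18:30 → clear.
R5: starts Thu 17:30 at or after R9 ends Wed 18:30 → clear.
R6: starts Fri 08:00 at or after R9 ends Wed 18:30 → clear.
R7: starts Fri 09:00 at or after R9 ends Wed 18:30 → clear.
R8: starts Fri 17:30 at or after R9 ends Wed 18:30 → clear.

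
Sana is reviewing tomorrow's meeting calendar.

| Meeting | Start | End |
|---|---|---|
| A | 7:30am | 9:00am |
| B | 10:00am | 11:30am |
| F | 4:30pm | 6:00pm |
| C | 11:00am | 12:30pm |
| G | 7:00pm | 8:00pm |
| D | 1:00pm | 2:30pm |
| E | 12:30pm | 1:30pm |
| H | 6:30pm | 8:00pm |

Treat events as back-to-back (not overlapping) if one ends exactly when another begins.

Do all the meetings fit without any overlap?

No

Sorted by start: A, B, C, E, D, F, H, G.
B starts after A ends, so A has no further overlaps.
C starts before B ends → B and C overlap.
That's a conflict, so the schedule is not conflict-free.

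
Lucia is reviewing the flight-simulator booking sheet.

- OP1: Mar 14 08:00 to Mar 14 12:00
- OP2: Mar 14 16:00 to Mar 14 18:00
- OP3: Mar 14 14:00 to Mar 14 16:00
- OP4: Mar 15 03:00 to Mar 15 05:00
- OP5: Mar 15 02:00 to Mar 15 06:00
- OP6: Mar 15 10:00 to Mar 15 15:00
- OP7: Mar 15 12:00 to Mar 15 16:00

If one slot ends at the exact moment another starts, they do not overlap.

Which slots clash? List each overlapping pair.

OP4 & OP5, OP6 & OP7

Sorted by start: OP1, OP3, OP2, OP5, OP4, OP6, OP7.
OP3 starts after OP1 ends; OP1 is clear from here.
OP2 starts exactly when OP3 ends (back-to-back, no overlap); OP3 is clear from here.
OP5 starts after OP2 ends; OP2 is clear from here.
OP4 starts before OP5 ends → OP5 and OP4 overlap.
OP6 starts after OP5 ends; OP5 is clear from here.
OP6 starts after OP4 ends; OP4 is clear from here.
OP7 starts before OP6 ends → OP6 and OP7 overlap.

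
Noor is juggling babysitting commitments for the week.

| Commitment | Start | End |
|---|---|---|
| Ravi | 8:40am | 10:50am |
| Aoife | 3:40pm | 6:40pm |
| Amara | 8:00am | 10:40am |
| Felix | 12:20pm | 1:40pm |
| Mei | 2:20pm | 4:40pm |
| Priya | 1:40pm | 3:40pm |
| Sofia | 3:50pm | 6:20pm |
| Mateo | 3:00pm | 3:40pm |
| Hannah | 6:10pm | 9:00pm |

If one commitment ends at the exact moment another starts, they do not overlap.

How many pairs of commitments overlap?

9

Sorted by start: Amara, Ravi, Felix, Priya, Mei, Mateo, Aoife, Sofia, Hannah.
Ravi starts before Amara ends → Amara and Ravi overlap.
Felix starts after Amara ends; Amara is clear from here.
Felix starts after Ravi ends; Ravi is clear from here.
Priya starts exactly when Felix ends (back-to-back, no overlap); Felix is clear from here.
Mei starts before Priya ends → Priya and Mei overlap.
Mateo starts before Priya ends → Priya and Mateo overlap.
Aoife starts exactly when Priya ends (back-to-back, no overlap); Priya is clear from here.
Mateo starts before Mei ends → Mei and Mateo overlap.
Aoife starts before Mei ends → Mei and Aoife overlap.
Sofia starts before Mei ends → Mei and Sofia overlap.
Hannah starts after Mei ends.
Aoife starts exactly when Mateo ends (back-to-back, no overlap); Mateo is clear from here.
Sofia starts before Aoife ends → Aoife and Sofia overlap.
Hannah starts before Aoife ends → Aoife and Hannah overlap.
Hannah starts before Sofia ends → Sofia and Hannah overlap.
Overlapping pairs: Amara & Ravi, Aoife & Hannah, Aoife & Mei, Aoife & Sofia, Hannah & Sofia, Mateo & Mei, Mateo & Priya, Mei & Priya, Mei & Sofia — 9 in total.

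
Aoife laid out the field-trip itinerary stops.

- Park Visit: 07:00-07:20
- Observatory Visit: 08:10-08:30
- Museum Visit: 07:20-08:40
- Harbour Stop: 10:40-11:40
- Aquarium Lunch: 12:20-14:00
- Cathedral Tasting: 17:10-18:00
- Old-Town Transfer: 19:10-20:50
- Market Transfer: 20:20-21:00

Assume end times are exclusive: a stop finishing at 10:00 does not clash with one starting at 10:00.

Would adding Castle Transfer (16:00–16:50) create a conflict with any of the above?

Park Visit: ends 07:20 at or before Castle Transfer starts 16:00 → clear.
Museum Visit: ends 08:40 at or before Castle Transfer starts 16:00 → clear.
Observatory Visit: ends 08:30 at or before Castle Transfer starts 16:00 → clear.
Harbour Stop: ends 11:40 at or before Castle Transfer starts 16:00 → clear.
Aquarium Lunch: ends 14:00 at or before Castle Transfer starts 16:00 → clear.
Cathedral Tasting: starts 17:10 at or after Castle Transfer ends 16:50 → clear.
Old-Town Transfer: starts 19:10 at or after Castle Transfer ends 16:50 → clear.
Market Transfer: starts 20:20 at or after Castle Transfer ends 16:50 → clear.

No — it doesn't clash with anything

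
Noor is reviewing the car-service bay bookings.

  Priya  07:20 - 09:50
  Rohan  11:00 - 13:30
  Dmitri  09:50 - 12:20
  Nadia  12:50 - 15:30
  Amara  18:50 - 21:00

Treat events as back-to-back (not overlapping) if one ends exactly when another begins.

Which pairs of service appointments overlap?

Sorted by start: Priya, Dmitri, Rohan, Nadia, Amara.
Dmitri starts exactly when Priya ends (back-to-back, no overlap) — done with Priya.
Rohan starts before Dmitri ends → Dmitri and Rohan overlap.
Nadia starts after Dmitri ends — done with Dmitri.
Nadia starts before Rohan ends → Rohan and Nadia overlap.
Amara starts after Rohan ends.
Amara starts after Nadia ends.

Dmitri & Rohan, Nadia & Rohan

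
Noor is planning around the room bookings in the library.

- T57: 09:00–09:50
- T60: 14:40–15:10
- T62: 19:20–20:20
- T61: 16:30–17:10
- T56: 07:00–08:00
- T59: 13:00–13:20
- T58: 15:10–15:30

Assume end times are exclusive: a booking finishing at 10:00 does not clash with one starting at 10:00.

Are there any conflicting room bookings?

Sorted by start: T56, T57, T59, T60, T58, T61, T62.
T57 starts after T56 ends, so T56 has no further overlaps.
T59 starts after T57 ends, so T57 has no further overlaps.
T60 starts after T59 ends, so T59 has no further overlaps.
T58 starts exactly when T60 ends (back-to-back, no overlap), so T60 has no further overlaps.
T61 starts after T58 ends, so T58 has no further overlaps.
T62 starts after T61 ends.
Every pair is clear; the schedule has no overlaps.

No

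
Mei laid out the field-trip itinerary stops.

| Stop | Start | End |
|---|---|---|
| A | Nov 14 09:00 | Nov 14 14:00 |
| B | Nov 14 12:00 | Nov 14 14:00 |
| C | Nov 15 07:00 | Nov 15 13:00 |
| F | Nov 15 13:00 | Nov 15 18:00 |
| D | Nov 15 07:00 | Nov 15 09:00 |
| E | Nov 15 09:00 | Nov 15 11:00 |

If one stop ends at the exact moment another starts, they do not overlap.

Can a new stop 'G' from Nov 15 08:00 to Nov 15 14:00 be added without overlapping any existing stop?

No — it overlaps C, D, E, F

A: ends Nov 14 14:00 at or before G starts Nov 15 08:00 → clear.
B: ends Nov 14 14:00 at or before G starts Nov 15 08:00 → clear.
C: starts Nov 15 07:00 before G ends Nov 15 14:00, and ends Nov 15 13:00 after G starts Nov 15 08:00 → overlap.
D: starts Nov 15 07:00 before G ends Nov 15 14:00, and ends Nov 15 09:00 after G starts Nov 15 08:00 → overlap.
E: starts Nov 15 09:00 before G ends Nov 15 14:00, and ends Nov 15 11:00 after G starts Nov 15 08:00 → overlap.
F: starts Nov 15 13:00 before G ends Nov 15 14:00, and ends Nov 15 18:00 after G starts Nov 15 08:00 → overlap.
G overlaps C, D, E, F.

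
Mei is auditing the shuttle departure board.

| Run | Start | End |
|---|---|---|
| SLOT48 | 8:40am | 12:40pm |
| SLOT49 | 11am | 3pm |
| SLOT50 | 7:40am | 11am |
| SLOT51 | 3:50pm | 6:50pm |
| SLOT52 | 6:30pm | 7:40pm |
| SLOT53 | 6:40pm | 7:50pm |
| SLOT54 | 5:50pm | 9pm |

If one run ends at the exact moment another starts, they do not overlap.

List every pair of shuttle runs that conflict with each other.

Sorted by start: SLOT50, SLOT48, SLOT49, SLOT51, SLOT54, SLOT52, SLOT53.
SLOT48 starts before SLOT50 ends → SLOT50 and SLOT48 overlap.
SLOT49 starts exactly when SLOT50 ends (back-to-back, no overlap); SLOT50 is clear from here.
SLOT49 starts before SLOT48 ends → SLOT48 and SLOT49 overlap.
SLOT51 starts after SLOT48 ends; SLOT48 is clear from here.
SLOT51 starts after SLOT49 ends; SLOT49 is clear from here.
SLOT54 starts before SLOT51 ends → SLOT51 and SLOT54 overlap.
SLOT52 starts before SLOT51 ends → SLOT51 and SLOT52 overlap.
SLOT53 starts before SLOT51 ends → SLOT51 and SLOT53 overlap.
SLOT52 starts before SLOT54 ends → SLOT54 and SLOT52 overlap.
SLOT53 starts before SLOT54 ends → SLOT54 and SLOT53 overlap.
SLOT53 starts before SLOT52 ends → SLOT52 and SLOT53 overlap.

SLOT48 & SLOT49, SLOT48 & SLOT50, SLOT51 & SLOT52, SLOT51 & SLOT53, SLOT51 & SLOT54, SLOT52 & SLOT53, SLOT52 & SLOT54, SLOT53 & SLOT54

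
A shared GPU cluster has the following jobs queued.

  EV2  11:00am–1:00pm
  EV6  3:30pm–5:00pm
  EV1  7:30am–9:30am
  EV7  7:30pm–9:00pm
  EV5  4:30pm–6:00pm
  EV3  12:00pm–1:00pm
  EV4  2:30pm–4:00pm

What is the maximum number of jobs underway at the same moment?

Sort all start/end points and keep a running count:
7:30am start EV1 → 1
9:30am end EV1 → 0
11:00am start EV2 → 1
12:00pm start EV3 → 2
1:00pm end EV2 → 1
1:00pm end EV3 → 0
2:30pm start EV4 → 1
3:30pm start EV6 → 2
4:00pm end EV4 → 1
4:30pm start EV5 → 2
5:00pm end EV6 → 1
6:00pm end EV5 → 0
7:30pm start EV7 → 1
9:00pm end EV7 → 0
Peak is 2, at 12:00pm (EV2, EV3).

2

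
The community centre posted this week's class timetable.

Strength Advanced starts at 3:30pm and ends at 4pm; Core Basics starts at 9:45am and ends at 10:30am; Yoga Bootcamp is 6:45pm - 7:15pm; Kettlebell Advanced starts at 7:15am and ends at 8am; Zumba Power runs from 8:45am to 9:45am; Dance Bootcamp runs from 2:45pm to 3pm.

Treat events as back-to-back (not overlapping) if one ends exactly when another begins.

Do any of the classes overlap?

No

Two intervals overlap when each starts before the other ends.
Sorted by start: Kettlebell Advanced, Zumba Power, Core Basics, Dance Bootcamp, Strength Advanced, Yoga Bootcamp.
Zumba Power starts after Kettlebell Advanced ends — done with Kettlebell Advanced.
Core Basics starts exactly when Zumba Power ends (back-to-back, no overlap) — done with Zumba Power.
Dance Bootcamp starts after Core Basics ends — done with Core Basics.
Strength Advanced starts after Dance Bootcamp ends — done with Dance Bootcamp.
Yoga Bootcamp starts after Strength Advanced ends.
Every pair is clear; the schedule has no overlaps.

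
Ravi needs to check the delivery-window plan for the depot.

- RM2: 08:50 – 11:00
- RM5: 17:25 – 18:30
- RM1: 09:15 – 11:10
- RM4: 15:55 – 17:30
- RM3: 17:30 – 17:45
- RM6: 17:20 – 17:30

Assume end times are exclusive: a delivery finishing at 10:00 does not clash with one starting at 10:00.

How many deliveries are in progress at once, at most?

3

Sort all start/end points and keep a running count:
08:50 start RM2 → 1
09:15 start RM1 → 2
11:00 end RM2 → 1
11:10 end RM1 → 0
15:55 start RM4 → 1
17:20 start RM6 → 2
17:25 start RM5 → 3
17:30 end RM4 → 2
17:30 end RM6 → 1
17:30 start RM3 → 2
17:45 end RM3 → 1
18:30 end RM5 → 0
Peak is 3, at 17:25 (RM4, RM5, RM6).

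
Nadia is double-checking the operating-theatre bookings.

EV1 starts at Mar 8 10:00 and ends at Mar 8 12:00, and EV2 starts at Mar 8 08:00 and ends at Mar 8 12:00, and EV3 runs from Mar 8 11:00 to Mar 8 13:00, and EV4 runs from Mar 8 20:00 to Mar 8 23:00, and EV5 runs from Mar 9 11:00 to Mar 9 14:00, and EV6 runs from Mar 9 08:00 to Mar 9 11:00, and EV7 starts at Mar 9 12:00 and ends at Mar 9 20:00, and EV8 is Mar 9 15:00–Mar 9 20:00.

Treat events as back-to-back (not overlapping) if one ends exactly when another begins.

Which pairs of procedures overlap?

EV1 & EV2, EV1 & EV3, EV2 & EV3, EV5 & EV7, EV7 & EV8

Sorted by start: EV2, EV1, EV3, EV4, EV6, EV5, EV7, EV8.
EV1 starts before EV2 ends → EV2 and EV1 overlap.
EV3 starts before EV2 ends → EV2 and EV3 overlap.
EV4 starts after EV2 ends, so EV2 has no further overlaps.
EV3 starts before EV1 ends → EV1 and EV3 overlap.
EV4 starts after EV1 ends, so EV1 has no further overlaps.
EV4 starts after EV3 ends, so EV3 has no further overlaps.
EV6 starts after EV4 ends, so EV4 has no further overlaps.
EV5 starts exactly when EV6 ends (back-to-back, no overlap), so EV6 has no further overlaps.
EV7 starts before EV5 ends → EV5 and EV7 overlap.
EV8 starts after EV5 ends.
EV8 starts before EV7 ends → EV7 and EV8 overlap.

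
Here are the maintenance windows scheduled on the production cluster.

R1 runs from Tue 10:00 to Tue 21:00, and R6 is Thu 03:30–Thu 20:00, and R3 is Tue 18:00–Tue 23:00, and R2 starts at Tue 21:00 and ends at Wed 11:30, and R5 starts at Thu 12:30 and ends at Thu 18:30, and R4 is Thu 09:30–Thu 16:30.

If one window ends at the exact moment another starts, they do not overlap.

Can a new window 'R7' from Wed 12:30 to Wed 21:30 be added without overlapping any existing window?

R1: ends Tue 21:00 at or before R7 starts Wed 12:30 → clear.
R3: ends Tue 23:00 at or before R7 starts Wed 12:30 → clear.
R2: ends Wed 11:30 at or before R7 starts Wed 12:30 → clear.
R6: starts Thu 03:30 at or after R7 ends Wed 21:30 → clear.
R4: starts Thu 09:30 at or after R7 ends Wed 21:30 → clear.
R5: starts Thu 12:30 at or after R7 ends Wed 21:30 → clear.

Yes — the slot is free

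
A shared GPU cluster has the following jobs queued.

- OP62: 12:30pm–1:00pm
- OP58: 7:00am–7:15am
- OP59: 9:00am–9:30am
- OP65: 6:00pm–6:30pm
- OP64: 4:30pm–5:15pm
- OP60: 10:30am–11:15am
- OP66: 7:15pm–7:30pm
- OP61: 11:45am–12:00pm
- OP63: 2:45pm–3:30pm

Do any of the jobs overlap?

Two intervals overlap when each starts before the other ends.
Sorted by start: OP58, OP59, OP60, OP61, OP62, OP63, OP64, OP65, OP66.
OP59 starts after OP58 ends, so nothing later overlaps OP58 either.
OP60 starts after OP59 ends, so nothing later overlaps OP59 either.
OP61 starts after OP60 ends, so nothing later overlaps OP60 either.
OP62 starts after OP61 ends, so nothing later overlaps OP61 either.
OP63 starts after OP62 ends, so nothing later overlaps OP62 either.
OP64 starts after OP63 ends, so nothing later overlaps OP63 either.
OP65 starts after OP64 ends, so nothing later overlaps OP64 either.
OP66 starts after OP65 ends.
Every pair is clear; the schedule has no overlaps.

No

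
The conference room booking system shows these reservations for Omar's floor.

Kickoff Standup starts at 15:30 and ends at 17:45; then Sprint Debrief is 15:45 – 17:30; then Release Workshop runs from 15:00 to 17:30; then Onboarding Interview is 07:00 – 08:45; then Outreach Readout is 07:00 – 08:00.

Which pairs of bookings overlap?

Sorted by start: Onboarding Interview, Outreach Readout, Release Workshop, Kickoff Standup, Sprint Debrief.
Outreach Readout starts before Onboarding Interview ends → Onboarding Interview and Outreach Readout overlap.
Release Workshop starts after Onboarding Interview ends, so nothing later overlaps Onboarding Interview either.
Release Workshop starts after Outreach Readout ends, so nothing later overlaps Outreach Readout either.
Kickoff Standup starts before Release Workshop ends → Release Workshop and Kickoff Standup overlap.
Sprint Debrief starts before Release Workshop ends → Release Workshop and Sprint Debrief overlap.
Sprint Debrief starts before Kickoff Standup ends → Kickoff Standup and Sprint Debrief overlap.

Kickoff Standup & Release Workshop, Kickoff Standup & Sprint Debrief, Onboarding Interview & Outreach Readout, Release Workshop & Sprint Debrief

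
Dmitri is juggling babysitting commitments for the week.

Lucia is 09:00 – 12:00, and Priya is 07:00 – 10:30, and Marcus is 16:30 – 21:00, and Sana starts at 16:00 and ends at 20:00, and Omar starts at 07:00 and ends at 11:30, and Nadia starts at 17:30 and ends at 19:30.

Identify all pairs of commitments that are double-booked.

Lucia & Omar, Lucia & Priya, Marcus & Nadia, Marcus & Sana, Nadia & Sana, Omar & Priya

Sorted by start: Omar, Priya, Lucia, Sana, Marcus, Nadia.
Priya starts before Omar ends → Omar and Priya overlap.
Lucia starts before Omar ends → Omar and Lucia overlap.
Sana starts after Omar ends, so nothing later overlaps Omar either.
Lucia starts before Priya ends → Priya and Lucia overlap.
Sana starts after Priya ends, so nothing later overlaps Priya either.
Sana starts after Lucia ends, so nothing later overlaps Lucia either.
Marcus starts before Sana ends → Sana and Marcus overlap.
Nadia starts before Sana ends → Sana and Nadia overlap.
Nadia starts before Marcus ends → Marcus and Nadia overlap.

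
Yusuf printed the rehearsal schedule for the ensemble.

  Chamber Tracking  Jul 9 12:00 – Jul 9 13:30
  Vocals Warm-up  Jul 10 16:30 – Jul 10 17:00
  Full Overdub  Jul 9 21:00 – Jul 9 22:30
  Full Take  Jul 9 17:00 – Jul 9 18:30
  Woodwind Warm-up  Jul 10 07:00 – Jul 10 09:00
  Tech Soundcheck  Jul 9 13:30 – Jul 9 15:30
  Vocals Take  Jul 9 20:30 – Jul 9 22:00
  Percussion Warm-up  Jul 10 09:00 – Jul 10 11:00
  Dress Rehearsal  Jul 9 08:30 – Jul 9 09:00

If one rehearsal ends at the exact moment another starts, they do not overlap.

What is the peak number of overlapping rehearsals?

2

Sweep the timeline, counting +1 at each start and −1 at each end (ends before starts at a tie):
Jul 9 08:30 start Dress Rehearsal → 1
Jul 9 09:00 end Dress Rehearsal → 0
Jul 9 12:00 start Chamber Tracking → 1
Jul 9 13:30 end Chamber Tracking → 0
Jul 9 13:30 start Tech Soundcheck → 1
Jul 9 15:30 end Tech Soundcheck → 0
Jul 9 17:00 start Full Take → 1
Jul 9 18:30 end Full Take → 0
Jul 9 20:30 start Vocals Take → 1
Jul 9 21:00 start Full Overdub → 2
Jul 9 22:00 end Vocals Take → 1
Jul 9 22:30 end Full Overdub → 0
Jul 10 07:00 start Woodwind Warm-up → 1
Jul 10 09:00 end Woodwind Warm-up → 0
Jul 10 09:00 start Percussion Warm-up → 1
Jul 10 11:00 end Percussion Warm-up → 0
Jul 10 16:30 start Vocals Warm-up → 1
Jul 10 17:00 end Vocals Warm-up → 0
Peak is 2, at Jul 9 21:00 (Full Overdub, Vocals Take).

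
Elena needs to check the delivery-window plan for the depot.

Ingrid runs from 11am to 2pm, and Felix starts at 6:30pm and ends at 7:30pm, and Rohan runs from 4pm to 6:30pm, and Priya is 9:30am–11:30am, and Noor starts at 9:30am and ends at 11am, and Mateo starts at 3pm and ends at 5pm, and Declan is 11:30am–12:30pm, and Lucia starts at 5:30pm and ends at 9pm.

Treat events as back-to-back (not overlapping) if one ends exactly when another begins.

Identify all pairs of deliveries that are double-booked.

Two intervals overlap when each starts before the other ends.
Sorted by start: Priya, Noor, Ingrid, Declan, Mateo, Rohan, Lucia, Felix.
Noor starts before Priya ends → Priya and Noor overlap.
Ingrid starts before Priya ends → Priya and Ingrid overlap.
Declan starts exactly when Priya ends (back-to-back, no overlap); Priya is clear from here.
Ingrid starts exactly when Noor ends (back-to-back, no overlap); Noor is clear from here.
Declan starts before Ingrid ends → Ingrid and Declan overlap.
Mateo starts after Ingrid ends; Ingrid is clear from here.
Mateo starts after Declan ends; Declan is clear from here.
Rohan starts before Mateo ends → Mateo and Rohan overlap.
Lucia starts after Mateo ends; Mateo is clear from here.
Lucia starts before Rohan ends → Rohan and Lucia overlap.
Felix starts exactly when Rohan ends (back-to-back, no overlap).
Felix starts before Lucia ends → Lucia and Felix overlap.

Declan & Ingrid, Felix & Lucia, Ingrid & Priya, Lucia & Rohan, Mateo & Rohan, Noor & Priya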